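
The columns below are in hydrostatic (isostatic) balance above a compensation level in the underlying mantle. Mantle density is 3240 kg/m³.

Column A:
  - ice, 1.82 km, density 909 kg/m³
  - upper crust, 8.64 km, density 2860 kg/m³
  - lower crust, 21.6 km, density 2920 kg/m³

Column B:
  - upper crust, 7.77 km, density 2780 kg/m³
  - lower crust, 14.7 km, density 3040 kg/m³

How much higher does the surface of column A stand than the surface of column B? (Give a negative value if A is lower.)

For any compensation level in the mantle, the mantle terms cancel and isostasy reduces to e = (Σt_A − Σt_B) − (Σ(ρt)_A − Σ(ρt)_B) / ρ_m.
Σt_A = 32.06 km; Σt_B = 22.47 km; Σ(ρt)_A = 89436.78; Σ(ρt)_B = 66288.6 (in km·kg/m³).
e = (32.06 − 22.47) − (89436.78 − 66288.6) / 3240 = 2.45 km.

2.45 km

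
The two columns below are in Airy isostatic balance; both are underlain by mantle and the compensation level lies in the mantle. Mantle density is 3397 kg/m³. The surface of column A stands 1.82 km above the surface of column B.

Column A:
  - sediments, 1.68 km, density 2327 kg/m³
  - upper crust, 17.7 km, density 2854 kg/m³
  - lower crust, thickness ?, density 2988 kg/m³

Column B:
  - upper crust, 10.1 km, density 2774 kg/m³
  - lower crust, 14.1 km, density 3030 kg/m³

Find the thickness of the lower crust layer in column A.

15.3 km

Take the compensation level at the base of the deeper column (depth z_c below the surface of column A) and equate Σ ρ_i t_i down to z_c; mantle fills any gap and the z_c terms cancel.
Column A: 1.68×2327 + 17.7×2854 + x×2988 + (z_c − 19.38 − x)×3397
Column B: 1.82×0 + 10.1×2774 + 14.1×3030 + (z_c − 1.82 − 24.2)×3397
The z_c×3397 term appears on both sides and cancels. Collect the known terms of each column as K = Σ(ρt)_known − 3397 × (depth of known layers): K_A = 54425.16 − 3397×19.38 = −11408.7; K_B = 70740.4 − 3397×(1.82 + 24.2) = −17649.54.
Balance: K_A − x×(3397 − 2988) = K_B, so x = (K_A − K_B)/(3397 − 2988) = 6240.84/409 = 15.3 km.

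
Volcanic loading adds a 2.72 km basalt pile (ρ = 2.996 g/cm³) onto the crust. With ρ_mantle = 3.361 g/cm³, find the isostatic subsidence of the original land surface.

Subaerial loading: s = t ρ_load / ρ_m.
s = 2.72 km × 2.996/3.361 = 2.42 km.

2.42 km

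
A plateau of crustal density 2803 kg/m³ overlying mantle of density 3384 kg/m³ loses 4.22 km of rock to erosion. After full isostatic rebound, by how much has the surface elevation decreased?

Rebound u = e ρ_c/ρ_m = 4.22 km × 2803/3384 = 3.495 km.
Net surface drop = e − u = 4.22 km − 3.495 km = e (ρ_m − ρ_c)/ρ_m = 0.725 km.

0.725 km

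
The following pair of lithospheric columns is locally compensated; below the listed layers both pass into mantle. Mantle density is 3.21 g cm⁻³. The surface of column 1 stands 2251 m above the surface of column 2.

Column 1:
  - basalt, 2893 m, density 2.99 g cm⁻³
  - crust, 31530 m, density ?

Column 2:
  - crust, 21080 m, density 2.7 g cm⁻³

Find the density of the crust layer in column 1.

Take the compensation level at the base of the deeper column (depth z_c below the surface of column 1) and equate Σ ρ_i t_i down to z_c; mantle fills any gap and the z_c terms cancel.
Column 1: 2893×2.99 + 31530×ρ + (z_c − 34423)×3.21
Column 2: 2251×0 + 21080×2.7 + (z_c − 2251 − 21080)×3.21
The z_c×3.21 term appears on both sides and cancels. Collect the known terms of each column as K = Σ(ρt)_known − 3.21 × (depth of known layers): K_1 = 8650.07 − 3.21×34423 = −101847.76; K_2 = 56916 − 3.21×(2251 + 21080) = −17976.51.
Balance: K_1 + 31530×ρ = K_2, so ρ = (K_2 − K_1)/31530 = 83871.2/31530 = 2.66 g cm⁻³.

2.66 g cm⁻³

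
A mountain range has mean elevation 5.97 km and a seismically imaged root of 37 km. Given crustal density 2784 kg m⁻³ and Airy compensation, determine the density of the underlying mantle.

3230 kg m⁻³

Airy balance: ρ_c h = (ρ_m − ρ_c) r → ρ_m = ρ_c (1 + h/r).
ρ_m = 2784 × (1 + 5.97 km/37 km) = 3230 kg m⁻³.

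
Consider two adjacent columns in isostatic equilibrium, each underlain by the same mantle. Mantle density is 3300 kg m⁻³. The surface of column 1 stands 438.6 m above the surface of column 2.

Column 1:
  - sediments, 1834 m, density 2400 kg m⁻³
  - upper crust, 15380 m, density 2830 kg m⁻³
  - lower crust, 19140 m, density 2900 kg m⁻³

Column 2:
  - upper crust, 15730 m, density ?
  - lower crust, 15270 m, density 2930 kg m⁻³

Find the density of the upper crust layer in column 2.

Take the compensation level at the base of the deeper column (depth z_c below the surface of column 1) and equate Σ ρ_i t_i down to z_c; mantle fills any gap and the z_c terms cancel.
Column 1: 1834×2400 + 15380×2830 + 19140×2900 + (z_c − 36354)×3300
Column 2: 438.6×0 + 15730×ρ + 15270×2930 + (z_c − 438.6 − 31000)×3300
The z_c×3300 term appears on both sides and cancels. Collect the known terms of each column as K = Σ(ρt)_known − 3300 × (depth of known layers): K_1 = 103433000 − 3300×36354 = −16535200; K_2 = 44741100 − 3300×(438.6 + 31000) = −59006280.
Balance: K_1 = K_2 + 15730×ρ, so ρ = (K_1 − K_2)/15730 = 42471100/15730 = 2700 kg m⁻³.

2700 kg m⁻³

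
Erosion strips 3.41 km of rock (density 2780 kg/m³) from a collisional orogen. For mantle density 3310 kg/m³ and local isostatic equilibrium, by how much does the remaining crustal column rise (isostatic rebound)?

Unloading: uplift u = e ρ_c/ρ_m = 3.41 km × 2780/3310 = 2.86 km.

2.86 km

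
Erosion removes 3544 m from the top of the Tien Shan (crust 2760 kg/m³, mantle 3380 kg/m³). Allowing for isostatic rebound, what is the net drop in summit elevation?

650 m

Rebound u = e ρ_c/ρ_m = 3544 m × 2760/3380 = 2894 m.
Net surface drop = e − u = 3544 m − 2894 m = e (ρ_m − ρ_c)/ρ_m = 650 m.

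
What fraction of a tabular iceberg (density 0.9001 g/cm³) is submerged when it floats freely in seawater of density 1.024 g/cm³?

0.879

Submerged fraction = ρ_obj/ρ_fluid = 0.9001/1.024 = 0.879.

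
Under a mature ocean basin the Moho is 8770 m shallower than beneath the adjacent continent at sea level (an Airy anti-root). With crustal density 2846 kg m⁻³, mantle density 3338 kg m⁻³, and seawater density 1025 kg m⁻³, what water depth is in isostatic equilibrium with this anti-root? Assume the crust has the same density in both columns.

Replacing a thickness d of crust by seawater at the top must be balanced by replacing crust with mantle at the base: d (ρ_c − ρ_w) = a (ρ_m − ρ_c).
d = a (ρ_m − ρ_c)/(ρ_c − ρ_w) = 8770 m × 492/1821 = 2370 m.

2370 m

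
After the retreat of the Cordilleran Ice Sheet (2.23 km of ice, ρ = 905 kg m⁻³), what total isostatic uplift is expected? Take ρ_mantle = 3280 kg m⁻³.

Removing the load lets mantle flow back in; uplift u satisfies ρ_ice t = ρ_m u.
u = t ρ_ice/ρ_m = 2.23 km × 905/3280 = 0.615 km.

0.615 km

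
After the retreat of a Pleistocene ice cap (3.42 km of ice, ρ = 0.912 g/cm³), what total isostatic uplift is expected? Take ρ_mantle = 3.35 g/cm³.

0.931 km

Removing the load lets mantle flow back in; uplift u satisfies ρ_ice t = ρ_m u.
u = t ρ_ice/ρ_m = 3.42 km × 0.912/3.35 = 0.931 km.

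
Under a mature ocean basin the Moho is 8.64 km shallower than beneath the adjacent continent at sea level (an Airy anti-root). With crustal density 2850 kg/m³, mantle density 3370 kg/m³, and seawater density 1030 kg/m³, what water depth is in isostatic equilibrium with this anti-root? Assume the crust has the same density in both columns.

2.47 km

Replacing a thickness d of crust by seawater at the top must be balanced by replacing crust with mantle at the base: d (ρ_c − ρ_w) = a (ρ_m − ρ_c).
d = a (ρ_m − ρ_c)/(ρ_c − ρ_w) = 8.64 km × 520/1820 = 2.47 km.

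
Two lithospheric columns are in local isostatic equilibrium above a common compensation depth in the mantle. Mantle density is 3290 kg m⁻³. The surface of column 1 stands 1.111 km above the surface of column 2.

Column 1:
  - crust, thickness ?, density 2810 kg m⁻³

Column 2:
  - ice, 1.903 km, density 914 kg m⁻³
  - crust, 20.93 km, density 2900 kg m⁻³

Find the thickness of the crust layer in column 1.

34 km

Take the compensation level at the base of the deeper column (depth z_c below the surface of column 1) and equate Σ ρ_i t_i down to z_c; mantle fills any gap and the z_c terms cancel.
Column 1: x×2810 + (z_c − 0 − x)×3290
Column 2: 1.111×0 + 1.903×914 + 20.93×2900 + (z_c − 1.111 − 22.833)×3290
The z_c×3290 term appears on both sides and cancels. Collect the known terms of each column as K = Σ(ρt)_known − 3290 × (depth of known layers): K_1 = 0 − 3290×0 = 0; K_2 = 62436.342 − 3290×(1.111 + 22.833) = −16339.418.
Balance: K_1 − x×(3290 − 2810) = K_2, so x = (K_1 − K_2)/(3290 − 2810) = 16339.4/480 = 34 km.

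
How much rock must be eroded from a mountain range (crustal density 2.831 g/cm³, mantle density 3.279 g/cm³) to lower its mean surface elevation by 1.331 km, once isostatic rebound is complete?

Net drop Δ = e − u = e − e ρ_c/ρ_m = e (ρ_m − ρ_c)/ρ_m.
e = Δ ρ_m/(ρ_m − ρ_c) = 1.331 km × 3.279/0.448 = 9.74 km.

9.74 km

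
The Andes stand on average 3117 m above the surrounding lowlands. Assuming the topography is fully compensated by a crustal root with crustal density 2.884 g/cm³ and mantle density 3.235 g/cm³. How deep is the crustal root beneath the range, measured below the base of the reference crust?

Balancing pressure at the compensation depth: the weight of the topography is balanced by the buoyancy of the root, ρ_c h = (ρ_m − ρ_c) r.
r = h · ρ_c / (ρ_m − ρ_c) = 3117 m × 2.884 / (3.235 − 2.884) = 25600 m.

25600 m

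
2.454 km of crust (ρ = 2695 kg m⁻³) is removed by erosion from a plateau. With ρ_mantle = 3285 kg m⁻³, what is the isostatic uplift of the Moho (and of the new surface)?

Unloading: uplift u = e ρ_c/ρ_m = 2.454 km × 2695/3285 = 2.01 km.

2.01 km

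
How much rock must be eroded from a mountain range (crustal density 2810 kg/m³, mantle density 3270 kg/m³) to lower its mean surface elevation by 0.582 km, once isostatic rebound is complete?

4.14 km

Net drop Δ = e − u = e − e ρ_c/ρ_m = e (ρ_m − ρ_c)/ρ_m.
e = Δ ρ_m/(ρ_m − ρ_c) = 0.582 km × 3270/460 = 4.14 km.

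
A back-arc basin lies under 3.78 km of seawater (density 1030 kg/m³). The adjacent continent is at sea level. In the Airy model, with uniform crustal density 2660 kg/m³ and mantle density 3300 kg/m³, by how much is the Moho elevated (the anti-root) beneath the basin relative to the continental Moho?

9.63 km

Equating mass per unit area of the two columns: replacing crust with seawater at the top is compensated by replacing crust with mantle at the base: d (ρ_c − ρ_w) = a (ρ_m − ρ_c).
a = d (ρ_c − ρ_w)/(ρ_m − ρ_c) = 3.78 km × 1630/640 = 9.63 km.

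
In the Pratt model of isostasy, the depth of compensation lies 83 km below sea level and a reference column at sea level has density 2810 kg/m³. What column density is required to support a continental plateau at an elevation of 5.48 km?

Pratt balance: ρ_ref D = ρ (D + h).
ρ = ρ_ref D/(D + h) = 2810 × 83 km/(83 km + 5.48 km) = 2640 kg/m³.

2640 kg/m³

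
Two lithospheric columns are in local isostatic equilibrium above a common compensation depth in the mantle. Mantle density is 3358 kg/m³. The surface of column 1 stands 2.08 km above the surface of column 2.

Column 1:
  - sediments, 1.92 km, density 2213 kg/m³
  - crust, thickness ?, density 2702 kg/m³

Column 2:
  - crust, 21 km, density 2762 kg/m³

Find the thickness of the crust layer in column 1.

26.4 km

Take the compensation level at the base of the deeper column (depth z_c below the surface of column 1) and equate Σ ρ_i t_i down to z_c; mantle fills any gap and the z_c terms cancel.
Column 1: 1.92×2213 + x×2702 + (z_c − 1.92 − x)×3358
Column 2: 2.08×0 + 21×2762 + (z_c − 2.08 − 21)×3358
The z_c×3358 term appears on both sides and cancels. Collect the known terms of each column as K = Σ(ρt)_known − 3358 × (depth of known layers): K_1 = 4248.96 − 3358×1.92 = −2198.4; K_2 = 58002 − 3358×(2.08 + 21) = −19500.64.
Balance: K_1 − x×(3358 − 2702) = K_2, so x = (K_1 − K_2)/(3358 − 2702) = 17302.2/656 = 26.4 km.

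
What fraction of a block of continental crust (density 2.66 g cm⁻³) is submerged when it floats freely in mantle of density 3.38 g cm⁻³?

Submerged fraction = ρ_obj/ρ_fluid = 2.66/3.38 = 0.787.

0.787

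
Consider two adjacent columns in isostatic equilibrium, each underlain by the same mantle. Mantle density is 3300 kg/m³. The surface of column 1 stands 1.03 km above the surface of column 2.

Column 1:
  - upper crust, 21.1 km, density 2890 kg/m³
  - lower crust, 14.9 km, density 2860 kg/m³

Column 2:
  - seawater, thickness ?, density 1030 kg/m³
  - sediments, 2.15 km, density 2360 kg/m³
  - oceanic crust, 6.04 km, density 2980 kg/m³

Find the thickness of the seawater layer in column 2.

Take the compensation level at the base of the deeper column (depth z_c below the surface of column 1) and equate Σ ρ_i t_i down to z_c; mantle fills any gap and the z_c terms cancel.
Column 1: 21.1×2890 + 14.9×2860 + (z_c − 36)×3300
Column 2: 1.03×0 + x×1030 + 2.15×2360 + 6.04×2980 + (z_c − 1.03 − 8.19 − x)×3300
The z_c×3300 term appears on both sides and cancels. Collect the known terms of each column as K = Σ(ρt)_known − 3300 × (depth of known layers): K_1 = 103593 − 3300×36 = −15207; K_2 = 23073.2 − 3300×(1.03 + 8.19) = −7352.8.
Balance: K_1 = K_2 − x×(3300 − 1030), so x = (K_2 − K_1)/(3300 − 1030) = 7854.2/2270 = 3.46 km.

3.46 km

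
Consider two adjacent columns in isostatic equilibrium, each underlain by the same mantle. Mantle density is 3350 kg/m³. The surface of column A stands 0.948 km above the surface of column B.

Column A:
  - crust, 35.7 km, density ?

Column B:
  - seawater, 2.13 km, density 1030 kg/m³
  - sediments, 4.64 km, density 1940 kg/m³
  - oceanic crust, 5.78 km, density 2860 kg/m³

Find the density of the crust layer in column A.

Take the compensation level at the base of the deeper column (depth z_c below the surface of column A) and equate Σ ρ_i t_i down to z_c; mantle fills any gap and the z_c terms cancel.
Column A: 35.7×ρ + (z_c − 35.7)×3350
Column B: 0.948×0 + 2.13×1030 + 4.64×1940 + 5.78×2860 + (z_c − 0.948 − 12.55)×3350
The z_c×3350 term appears on both sides and cancels. Collect the known terms of each column as K = Σ(ρt)_known − 3350 × (depth of known layers): K_A = 0 − 3350×35.7 = −119595; K_B = 27726.3 − 3350×(0.948 + 12.55) = −17492.
Balance: K_A + 35.7×ρ = K_B, so ρ = (K_B − K_A)/35.7 = 102103/35.7 = 2860 kg/m³.

2860 kg/m³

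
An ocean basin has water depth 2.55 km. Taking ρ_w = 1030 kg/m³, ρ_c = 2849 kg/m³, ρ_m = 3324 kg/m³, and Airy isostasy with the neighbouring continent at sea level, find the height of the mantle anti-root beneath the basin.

For local isostatic compensation: replacing crust with seawater at the top is compensated by replacing crust with mantle at the base: d (ρ_c − ρ_w) = a (ρ_m − ρ_c).
a = d (ρ_c − ρ_w)/(ρ_m − ρ_c) = 2.55 km × 1819/475 = 9.77 km.

9.77 km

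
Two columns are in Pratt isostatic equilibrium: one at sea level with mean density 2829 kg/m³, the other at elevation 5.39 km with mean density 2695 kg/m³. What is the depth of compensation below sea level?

108 km

ρ_ref D = ρ (D + h) → D (ρ_ref − ρ) = ρ h.
D = ρ h/(ρ_ref − ρ) = 2695 × 5.39 km/(2829 − 2695) = 108 km.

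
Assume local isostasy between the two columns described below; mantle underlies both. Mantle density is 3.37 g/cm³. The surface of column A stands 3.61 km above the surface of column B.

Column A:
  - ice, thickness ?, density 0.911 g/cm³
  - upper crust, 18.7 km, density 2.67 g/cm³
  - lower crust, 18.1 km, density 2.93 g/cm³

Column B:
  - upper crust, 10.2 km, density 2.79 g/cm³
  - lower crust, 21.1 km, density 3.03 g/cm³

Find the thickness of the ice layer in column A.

1.71 km

Take the compensation level at the base of the deeper column (depth z_c below the surface of column A) and equate Σ ρ_i t_i down to z_c; mantle fills any gap and the z_c terms cancel.
Column A: x×0.911 + 18.7×2.67 + 18.1×2.93 + (z_c − 36.8 − x)×3.37
Column B: 3.61×0 + 10.2×2.79 + 21.1×3.03 + (z_c − 3.61 − 31.3)×3.37
The z_c×3.37 term appears on both sides and cancels. Collect the known terms of each column as K = Σ(ρt)_known − 3.37 × (depth of known layers): K_A = 102.962 − 3.37×36.8 = −21.054; K_B = 92.391 − 3.37×(3.61 + 31.3) = −25.2557.
Balance: K_A − x×(3.37 − 0.911) = K_B, so x = (K_A − K_B)/(3.37 − 0.911) = 4.2017/2.459 = 1.71 km.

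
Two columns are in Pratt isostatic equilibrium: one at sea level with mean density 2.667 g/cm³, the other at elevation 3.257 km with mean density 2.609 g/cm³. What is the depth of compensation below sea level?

ρ_ref D = ρ (D + h) → D (ρ_ref − ρ) = ρ h.
D = ρ h/(ρ_ref − ρ) = 2.609 × 3.257 km/(2.667 − 2.609) = 147 km.

147 km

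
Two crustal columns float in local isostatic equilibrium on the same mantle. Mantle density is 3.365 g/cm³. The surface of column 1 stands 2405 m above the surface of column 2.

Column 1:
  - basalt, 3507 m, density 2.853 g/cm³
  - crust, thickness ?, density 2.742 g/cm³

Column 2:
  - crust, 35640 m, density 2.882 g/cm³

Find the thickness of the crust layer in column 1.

Take the compensation level at the base of the deeper column (depth z_c below the surface of column 1) and equate Σ ρ_i t_i down to z_c; mantle fills any gap and the z_c terms cancel.
Column 1: 3507×2.853 + x×2.742 + (z_c − 3507 − x)×3.365
Column 2: 2405×0 + 35640×2.882 + (z_c − 2405 − 35640)×3.365
The z_c×3.365 term appears on both sides and cancels. Collect the known terms of each column as K = Σ(ρt)_known − 3.365 × (depth of known layers): K_1 = 10005.471 − 3.365×3507 = −1795.584; K_2 = 102714.48 − 3.365×(2405 + 35640) = −25306.945.
Balance: K_1 − x×(3.365 − 2.742) = K_2, so x = (K_1 − K_2)/(3.365 − 2.742) = 23511.4/0.623 = 37700 m.

37700 m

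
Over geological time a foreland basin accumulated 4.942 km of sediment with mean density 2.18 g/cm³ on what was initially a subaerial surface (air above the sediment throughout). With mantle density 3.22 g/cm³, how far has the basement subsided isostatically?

Subaerial load: s = t ρ_sed / ρ_m = 4.942 km × 2.18/3.22 = 3.35 km.

3.35 km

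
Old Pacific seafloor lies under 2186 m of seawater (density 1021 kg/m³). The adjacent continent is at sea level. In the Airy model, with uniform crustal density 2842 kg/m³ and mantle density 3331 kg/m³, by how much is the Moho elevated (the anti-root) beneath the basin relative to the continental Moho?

8140 m

Balancing pressure at the compensation depth: replacing crust with seawater at the top is compensated by replacing crust with mantle at the base: d (ρ_c − ρ_w) = a (ρ_m − ρ_c).
a = d (ρ_c − ρ_w)/(ρ_m − ρ_c) = 2186 m × 1821/489 = 8140 m.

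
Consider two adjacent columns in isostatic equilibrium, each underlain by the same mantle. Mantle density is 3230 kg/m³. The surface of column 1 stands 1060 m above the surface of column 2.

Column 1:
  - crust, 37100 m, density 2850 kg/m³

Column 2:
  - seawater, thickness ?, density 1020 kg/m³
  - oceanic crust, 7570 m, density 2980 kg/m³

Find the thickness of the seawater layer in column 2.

3970 m

Take the compensation level at the base of the deeper column (depth z_c below the surface of column 1) and equate Σ ρ_i t_i down to z_c; mantle fills any gap and the z_c terms cancel.
Column 1: 37100×2850 + (z_c − 37100)×3230
Column 2: 1060×0 + x×1020 + 7570×2980 + (z_c − 1060 − 7570 − x)×3230
The z_c×3230 term appears on both sides and cancels. Collect the known terms of each column as K = Σ(ρt)_known − 3230 × (depth of known layers): K_1 = 105735000 − 3230×37100 = −14098000; K_2 = 22558600 − 3230×(1060 + 7570) = −5316300.
Balance: K_1 = K_2 − x×(3230 − 1020), so x = (K_2 − K_1)/(3230 − 1020) = 8781700/2210 = 3970 m.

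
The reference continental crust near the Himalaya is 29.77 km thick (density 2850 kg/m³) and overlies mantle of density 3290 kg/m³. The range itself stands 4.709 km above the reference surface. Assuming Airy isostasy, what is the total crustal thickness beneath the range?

Root depth r = h ρ_c / (ρ_m − ρ_c) = 4.709 km × 2850 / 440 = 30.5 km.
Total thickness = T + h + r = 29.77 km + 4.709 km + 30.5 km = 65 km.

65 km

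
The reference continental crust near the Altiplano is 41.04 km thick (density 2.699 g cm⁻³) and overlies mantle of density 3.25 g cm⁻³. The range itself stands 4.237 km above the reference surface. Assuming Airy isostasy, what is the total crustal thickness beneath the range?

66 km

Root depth r = h ρ_c / (ρ_m − ρ_c) = 4.237 km × 2.699 / 0.551 = 20.75 km.
Total thickness = T + h + r = 41.04 km + 4.237 km + 20.75 km = 66 km.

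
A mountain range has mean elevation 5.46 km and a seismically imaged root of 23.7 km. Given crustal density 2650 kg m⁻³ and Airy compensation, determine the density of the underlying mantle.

3260 kg m⁻³

Airy balance: ρ_c h = (ρ_m − ρ_c) r → ρ_m = ρ_c (1 + h/r).
ρ_m = 2650 × (1 + 5.46 km/23.7 km) = 3260 kg m⁻³.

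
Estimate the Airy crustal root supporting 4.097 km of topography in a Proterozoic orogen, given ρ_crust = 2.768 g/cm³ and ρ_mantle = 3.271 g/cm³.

22.5 km

For local isostatic compensation: the weight of the topography is balanced by the buoyancy of the root, ρ_c h = (ρ_m − ρ_c) r.
r = h · ρ_c / (ρ_m − ρ_c) = 4.097 km × 2.768 / (3.271 − 2.768) = 22.5 km.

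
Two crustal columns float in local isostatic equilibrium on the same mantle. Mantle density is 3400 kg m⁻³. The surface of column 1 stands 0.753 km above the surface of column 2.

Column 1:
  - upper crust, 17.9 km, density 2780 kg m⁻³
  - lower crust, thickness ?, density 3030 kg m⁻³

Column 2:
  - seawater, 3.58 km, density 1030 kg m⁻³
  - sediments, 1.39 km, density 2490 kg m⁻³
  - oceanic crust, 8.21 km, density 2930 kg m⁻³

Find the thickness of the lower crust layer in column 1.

Take the compensation level at the base of the deeper column (depth z_c below the surface of column 1) and equate Σ ρ_i t_i down to z_c; mantle fills any gap and the z_c terms cancel.
Column 1: 17.9×2780 + x×3030 + (z_c − 17.9 − x)×3400
Column 2: 0.753×0 + 3.58×1030 + 1.39×2490 + 8.21×2930 + (z_c − 0.753 − 13.18)×3400
The z_c×3400 term appears on both sides and cancels. Collect the known terms of each column as K = Σ(ρt)_known − 3400 × (depth of known layers): K_1 = 49762 − 3400×17.9 = −11098; K_2 = 31203.8 − 3400×(0.753 + 13.18) = −16168.4.
Balance: K_1 − x×(3400 − 3030) = K_2, so x = (K_1 − K_2)/(3400 − 3030) = 5070.4/370 = 13.7 km.

13.7 km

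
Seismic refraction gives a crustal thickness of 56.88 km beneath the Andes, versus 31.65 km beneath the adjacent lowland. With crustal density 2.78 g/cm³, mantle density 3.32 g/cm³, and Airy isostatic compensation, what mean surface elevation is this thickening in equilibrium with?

Excess crust Δ = 56.88 km − 31.65 km = 25.23 km, split between elevation h and root r with h + r = Δ.
Airy balance ρ_c h = (ρ_m − ρ_c) r gives r = h ρ_c/(ρ_m − ρ_c), so h (1 + ρ_c/(ρ_m − ρ_c)) = Δ, i.e. h = Δ (ρ_m − ρ_c)/ρ_m.
h = 25.23 km × 0.54/3.32 = 4.1 km.

4.1 km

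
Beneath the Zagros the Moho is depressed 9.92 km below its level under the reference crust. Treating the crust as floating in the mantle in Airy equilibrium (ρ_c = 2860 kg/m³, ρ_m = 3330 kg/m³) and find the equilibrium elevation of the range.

In Airy isostatic equilibrium: ρ_c h = (ρ_m − ρ_c) r.
h = r (ρ_m − ρ_c) / ρ_c = 9.92 km × (3330 − 2860) / 2860 = 1.63 km.

1.63 km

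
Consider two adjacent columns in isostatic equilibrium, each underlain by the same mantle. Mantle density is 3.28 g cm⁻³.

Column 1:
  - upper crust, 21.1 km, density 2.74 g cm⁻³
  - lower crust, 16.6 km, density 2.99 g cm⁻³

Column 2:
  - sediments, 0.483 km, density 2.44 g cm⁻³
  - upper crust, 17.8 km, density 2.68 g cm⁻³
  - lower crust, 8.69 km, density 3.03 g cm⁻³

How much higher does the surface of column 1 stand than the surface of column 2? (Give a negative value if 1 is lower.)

0.899 km

For any compensation level in the mantle, the mantle terms cancel and isostasy reduces to e = (Σt_1 − Σt_2) − (Σ(ρt)_1 − Σ(ρt)_2) / ρ_m.
Σt_1 = 37.7 km; Σt_2 = 26.973 km; Σ(ρt)_1 = 107.448; Σ(ρt)_2 = 75.21322 (in km·g cm⁻³).
e = (37.7 − 26.973) − (107.448 − 75.21322) / 3.28 = 0.899 km.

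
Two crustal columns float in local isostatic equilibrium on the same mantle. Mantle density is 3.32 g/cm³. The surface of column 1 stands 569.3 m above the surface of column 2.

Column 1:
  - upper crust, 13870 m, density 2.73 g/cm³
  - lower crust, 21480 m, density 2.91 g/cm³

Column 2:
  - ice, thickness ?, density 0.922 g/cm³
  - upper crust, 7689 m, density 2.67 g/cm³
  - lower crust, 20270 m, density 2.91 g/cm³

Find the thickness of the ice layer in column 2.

747 m

Take the compensation level at the base of the deeper column (depth z_c below the surface of column 1) and equate Σ ρ_i t_i down to z_c; mantle fills any gap and the z_c terms cancel.
Column 1: 13870×2.73 + 21480×2.91 + (z_c − 35350)×3.32
Column 2: 569.3×0 + x×0.922 + 7689×2.67 + 20270×2.91 + (z_c − 569.3 − 27959 − x)×3.32
The z_c×3.32 term appears on both sides and cancels. Collect the known terms of each column as K = Σ(ρt)_known − 3.32 × (depth of known layers): K_1 = 100371.9 − 3.32×35350 = −16990.1; K_2 = 79515.33 − 3.32×(569.3 + 27959) = −15198.626.
Balance: K_1 = K_2 − x×(3.32 − 0.922), so x = (K_2 − K_1)/(3.32 − 0.922) = 1791.47/2.398 = 747 m.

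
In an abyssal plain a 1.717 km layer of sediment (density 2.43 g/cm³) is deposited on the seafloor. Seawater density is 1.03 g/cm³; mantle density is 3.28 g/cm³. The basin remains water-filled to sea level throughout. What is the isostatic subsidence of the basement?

1.07 km

Submarine loading: the sediment displaces seawater, and the subsidence is in turn flooded, so s (ρ_m − ρ_w) = t (ρ_sed − ρ_w).
s = 1.717 km × (2.43 − 1.03) / (3.28 − 1.03) = 1.07 km.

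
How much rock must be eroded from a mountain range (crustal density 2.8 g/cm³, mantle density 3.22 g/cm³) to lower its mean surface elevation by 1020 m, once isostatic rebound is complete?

Net drop Δ = e − u = e − e ρ_c/ρ_m = e (ρ_m − ρ_c)/ρ_m.
e = Δ ρ_m/(ρ_m − ρ_c) = 1020 m × 3.22/0.42 = 7820 m.

7820 m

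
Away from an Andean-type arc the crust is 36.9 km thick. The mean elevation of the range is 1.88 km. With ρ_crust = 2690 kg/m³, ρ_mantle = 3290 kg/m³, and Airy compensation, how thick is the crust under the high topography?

47.2 km

Root depth r = h ρ_c / (ρ_m − ρ_c) = 1.88 km × 2690 / 600 = 8.429 km.
Total thickness = T + h + r = 36.9 km + 1.88 km + 8.429 km = 47.2 km.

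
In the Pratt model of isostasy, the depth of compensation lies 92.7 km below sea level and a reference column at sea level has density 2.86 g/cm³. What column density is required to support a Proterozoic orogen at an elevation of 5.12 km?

Pratt balance: ρ_ref D = ρ (D + h).
ρ = ρ_ref D/(D + h) = 2.86 × 92.7 km/(92.7 km + 5.12 km) = 2.71 g/cm³.

2.71 g/cm³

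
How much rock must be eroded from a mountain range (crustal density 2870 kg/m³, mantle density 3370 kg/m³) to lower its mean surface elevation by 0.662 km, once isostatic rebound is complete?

4.46 km

Net drop Δ = e − u = e − e ρ_c/ρ_m = e (ρ_m − ρ_c)/ρ_m.
e = Δ ρ_m/(ρ_m − ρ_c) = 0.662 km × 3370/500 = 4.46 km.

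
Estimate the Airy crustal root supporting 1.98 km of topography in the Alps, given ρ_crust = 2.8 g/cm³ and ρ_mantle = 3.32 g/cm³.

For local isostatic compensation: the weight of the topography is balanced by the buoyancy of the root, ρ_c h = (ρ_m − ρ_c) r.
r = h · ρ_c / (ρ_m − ρ_c) = 1.98 km × 2.8 / (3.32 − 2.8) = 10.7 km.

10.7 km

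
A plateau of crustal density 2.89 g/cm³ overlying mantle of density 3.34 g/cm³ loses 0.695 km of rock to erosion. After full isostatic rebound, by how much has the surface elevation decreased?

0.0936 km

Rebound u = e ρ_c/ρ_m = 0.695 km × 2.89/3.34 = 0.6014 km.
Net surface drop = e − u = 0.695 km − 0.6014 km = e (ρ_m − ρ_c)/ρ_m = 0.0936 km.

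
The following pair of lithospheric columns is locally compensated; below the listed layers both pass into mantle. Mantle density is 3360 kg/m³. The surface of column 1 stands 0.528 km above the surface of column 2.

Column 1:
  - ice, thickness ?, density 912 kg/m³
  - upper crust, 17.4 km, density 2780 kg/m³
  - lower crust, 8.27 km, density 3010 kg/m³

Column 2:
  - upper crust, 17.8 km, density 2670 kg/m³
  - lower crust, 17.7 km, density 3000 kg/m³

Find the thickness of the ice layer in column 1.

3.04 km

Take the compensation level at the base of the deeper column (depth z_c below the surface of column 1) and equate Σ ρ_i t_i down to z_c; mantle fills any gap and the z_c terms cancel.
Column 1: x×912 + 17.4×2780 + 8.27×3010 + (z_c − 25.67 − x)×3360
Column 2: 0.528×0 + 17.8×2670 + 17.7×3000 + (z_c − 0.528 − 35.5)×3360
The z_c×3360 term appears on both sides and cancels. Collect the known terms of each column as K = Σ(ρt)_known − 3360 × (depth of known layers): K_1 = 73264.7 − 3360×25.67 = −12986.5; K_2 = 100626 − 3360×(0.528 + 35.5) = −20428.08.
Balance: K_1 − x×(3360 − 912) = K_2, so x = (K_1 − K_2)/(3360 − 912) = 7441.58/2448 = 3.04 km.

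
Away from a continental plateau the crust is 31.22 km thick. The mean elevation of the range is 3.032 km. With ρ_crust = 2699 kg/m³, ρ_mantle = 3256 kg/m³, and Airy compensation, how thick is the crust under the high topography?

Root depth r = h ρ_c / (ρ_m − ρ_c) = 3.032 km × 2699 / 557 = 14.69 km.
Total thickness = T + h + r = 31.22 km + 3.032 km + 14.69 km = 48.9 km.

48.9 km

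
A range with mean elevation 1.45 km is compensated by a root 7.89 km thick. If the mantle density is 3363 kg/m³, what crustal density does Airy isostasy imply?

2840 kg/m³

ρ_c h = (ρ_m − ρ_c) r → ρ_c (h + r) = ρ_m r → ρ_c = ρ_m r / (h + r).
ρ_c = 3363 × 7.89 km / (1.45 km + 7.89 km) = 2840 kg/m³.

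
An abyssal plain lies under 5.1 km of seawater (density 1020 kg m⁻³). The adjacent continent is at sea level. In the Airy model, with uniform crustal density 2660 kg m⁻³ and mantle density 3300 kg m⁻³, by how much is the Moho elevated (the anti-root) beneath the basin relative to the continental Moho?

Equating mass per unit area of the two columns: replacing crust with seawater at the top is compensated by replacing crust with mantle at the base: d (ρ_c − ρ_w) = a (ρ_m − ρ_c).
a = d (ρ_c − ρ_w)/(ρ_m − ρ_c) = 5.1 km × 1640/640 = 13.1 km.

13.1 km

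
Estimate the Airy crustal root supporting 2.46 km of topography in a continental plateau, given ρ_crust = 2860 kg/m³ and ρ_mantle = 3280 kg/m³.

In Airy isostatic equilibrium: the weight of the topography is balanced by the buoyancy of the root, ρ_c h = (ρ_m − ρ_c) r.
r = h · ρ_c / (ρ_m − ρ_c) = 2.46 km × 2860 / (3280 − 2860) = 16.8 km.

16.8 km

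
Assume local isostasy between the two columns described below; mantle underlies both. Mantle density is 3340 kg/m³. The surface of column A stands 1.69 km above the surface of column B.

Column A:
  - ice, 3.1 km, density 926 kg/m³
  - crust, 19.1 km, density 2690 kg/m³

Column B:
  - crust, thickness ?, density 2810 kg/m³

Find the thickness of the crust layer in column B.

Take the compensation level at the base of the deeper column (depth z_c below the surface of column A) and equate Σ ρ_i t_i down to z_c; mantle fills any gap and the z_c terms cancel.
Column A: 3.1×926 + 19.1×2690 + (z_c − 22.2)×3340
Column B: 1.69×0 + x×2810 + (z_c − 1.69 − 0 − x)×3340
The z_c×3340 term appears on both sides and cancels. Collect the known terms of each column as K = Σ(ρt)_known − 3340 × (depth of known layers): K_A = 54249.6 − 3340×22.2 = −19898.4; K_B = 0 − 3340×(1.69 + 0) = −5644.6.
Balance: K_A = K_B − x×(3340 − 2810), so x = (K_B − K_A)/(3340 − 2810) = 14253.8/530 = 26.9 km.

26.9 km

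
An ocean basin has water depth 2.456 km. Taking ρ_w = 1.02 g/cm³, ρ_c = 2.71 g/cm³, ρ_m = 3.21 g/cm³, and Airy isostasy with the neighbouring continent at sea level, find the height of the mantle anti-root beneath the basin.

8.3 km

For local isostatic compensation: replacing crust with seawater at the top is compensated by replacing crust with mantle at the base: d (ρ_c − ρ_w) = a (ρ_m − ρ_c).
a = d (ρ_c − ρ_w)/(ρ_m − ρ_c) = 2.456 km × 1.69/0.5 = 8.3 km.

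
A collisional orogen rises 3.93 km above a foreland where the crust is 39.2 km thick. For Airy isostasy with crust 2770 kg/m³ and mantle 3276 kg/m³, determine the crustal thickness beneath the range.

Root depth r = h ρ_c / (ρ_m − ρ_c) = 3.93 km × 2770 / 506 = 21.51 km.
Total thickness = T + h + r = 39.2 km + 3.93 km + 21.51 km = 64.6 km.

64.6 km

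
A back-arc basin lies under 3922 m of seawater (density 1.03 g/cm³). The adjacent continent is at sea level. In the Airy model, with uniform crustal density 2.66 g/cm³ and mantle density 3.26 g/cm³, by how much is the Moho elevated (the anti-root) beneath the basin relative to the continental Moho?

10700 m

Balancing pressure at the compensation depth: replacing crust with seawater at the top is compensated by replacing crust with mantle at the base: d (ρ_c − ρ_w) = a (ρ_m − ρ_c).
a = d (ρ_c − ρ_w)/(ρ_m − ρ_c) = 3922 m × 1.63/0.6 = 10700 m.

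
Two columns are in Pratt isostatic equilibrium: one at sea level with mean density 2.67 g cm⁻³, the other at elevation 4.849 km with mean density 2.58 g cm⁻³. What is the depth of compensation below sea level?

139 km

ρ_ref D = ρ (D + h) → D (ρ_ref − ρ) = ρ h.
D = ρ h/(ρ_ref − ρ) = 2.58 × 4.849 km/(2.67 − 2.58) = 139 km.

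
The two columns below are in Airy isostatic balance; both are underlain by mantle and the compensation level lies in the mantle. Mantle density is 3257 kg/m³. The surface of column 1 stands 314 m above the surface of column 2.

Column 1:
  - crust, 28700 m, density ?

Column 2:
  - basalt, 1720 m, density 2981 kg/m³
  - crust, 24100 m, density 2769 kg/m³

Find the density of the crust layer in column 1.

Take the compensation level at the base of the deeper column (depth z_c below the surface of column 1) and equate Σ ρ_i t_i down to z_c; mantle fills any gap and the z_c terms cancel.
Column 1: 28700×ρ + (z_c − 28700)×3257
Column 2: 314×0 + 1720×2981 + 24100×2769 + (z_c − 314 − 25820)×3257
The z_c×3257 term appears on both sides and cancels. Collect the known terms of each column as K = Σ(ρt)_known − 3257 × (depth of known layers): K_1 = 0 − 3257×28700 = −93475900; K_2 = 71860220 − 3257×(314 + 25820) = −13258218.
Balance: K_1 + 28700×ρ = K_2, so ρ = (K_2 − K_1)/28700 = 80217700/28700 = 2800 kg/m³.

2800 kg/m³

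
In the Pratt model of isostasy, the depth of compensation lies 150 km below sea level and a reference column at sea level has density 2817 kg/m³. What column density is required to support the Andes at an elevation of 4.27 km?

Pratt balance: ρ_ref D = ρ (D + h).
ρ = ρ_ref D/(D + h) = 2817 × 150 km/(150 km + 4.27 km) = 2740 kg/m³.

2740 kg/m³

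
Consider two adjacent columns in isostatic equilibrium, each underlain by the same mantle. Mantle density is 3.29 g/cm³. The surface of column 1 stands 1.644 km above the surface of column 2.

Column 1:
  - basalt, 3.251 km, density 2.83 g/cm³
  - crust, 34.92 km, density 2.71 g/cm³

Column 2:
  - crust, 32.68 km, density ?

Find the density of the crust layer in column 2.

Take the compensation level at the base of the deeper column (depth z_c below the surface of column 1) and equate Σ ρ_i t_i down to z_c; mantle fills any gap and the z_c terms cancel.
Column 1: 3.251×2.83 + 34.92×2.71 + (z_c − 38.171)×3.29
Column 2: 1.644×0 + 32.68×ρ + (z_c − 1.644 − 32.68)×3.29
The z_c×3.29 term appears on both sides and cancels. Collect the known terms of each column as K = Σ(ρt)_known − 3.29 × (depth of known layers): K_1 = 103.83353 − 3.29×38.171 = −21.74906; K_2 = 0 − 3.29×(1.644 + 32.68) = −112.92596.
Balance: K_1 = K_2 + 32.68×ρ, so ρ = (K_1 − K_2)/32.68 = 91.1769/32.68 = 2.79 g/cm³.

2.79 g/cm³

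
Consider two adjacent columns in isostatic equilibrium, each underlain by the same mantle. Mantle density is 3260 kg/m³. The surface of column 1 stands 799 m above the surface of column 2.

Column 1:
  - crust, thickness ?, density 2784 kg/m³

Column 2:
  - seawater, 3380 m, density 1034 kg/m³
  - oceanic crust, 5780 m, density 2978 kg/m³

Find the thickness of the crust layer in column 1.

24700 m

Take the compensation level at the base of the deeper column (depth z_c below the surface of column 1) and equate Σ ρ_i t_i down to z_c; mantle fills any gap and the z_c terms cancel.
Column 1: x×2784 + (z_c − 0 − x)×3260
Column 2: 799×0 + 3380×1034 + 5780×2978 + (z_c − 799 − 9160)×3260
The z_c×3260 term appears on both sides and cancels. Collect the known terms of each column as K = Σ(ρt)_known − 3260 × (depth of known layers): K_1 = 0 − 3260×0 = 0; K_2 = 20707760 − 3260×(799 + 9160) = −11758580.
Balance: K_1 − x×(3260 − 2784) = K_2, so x = (K_1 − K_2)/(3260 − 2784) = 11758600/476 = 24700 m.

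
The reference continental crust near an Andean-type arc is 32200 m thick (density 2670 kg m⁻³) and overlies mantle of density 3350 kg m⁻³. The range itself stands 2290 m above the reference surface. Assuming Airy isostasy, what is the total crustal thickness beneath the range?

43500 m

Root depth r = h ρ_c / (ρ_m − ρ_c) = 2290 m × 2670 / 680 = 8992 m.
Total thickness = T + h + r = 32200 m + 2290 m + 8992 m = 43500 m.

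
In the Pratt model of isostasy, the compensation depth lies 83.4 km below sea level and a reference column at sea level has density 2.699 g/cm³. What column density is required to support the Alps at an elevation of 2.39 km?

Pratt balance: ρ_ref D = ρ (D + h).
ρ = ρ_ref D/(D + h) = 2.699 × 83.4 km/(83.4 km + 2.39 km) = 2.62 g/cm³.

2.62 g/cm³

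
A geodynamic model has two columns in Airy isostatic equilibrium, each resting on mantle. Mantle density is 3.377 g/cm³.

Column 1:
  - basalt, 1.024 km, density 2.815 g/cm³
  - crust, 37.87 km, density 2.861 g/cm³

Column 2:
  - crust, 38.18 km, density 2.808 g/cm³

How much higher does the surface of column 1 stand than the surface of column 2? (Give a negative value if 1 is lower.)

For any compensation level in the mantle, the mantle terms cancel and isostasy reduces to e = (Σt_1 − Σt_2) − (Σ(ρt)_1 − Σ(ρt)_2) / ρ_m.
Σt_1 = 38.894 km; Σt_2 = 38.18 km; Σ(ρt)_1 = 111.22863; Σ(ρt)_2 = 107.20944 (in km·g/cm³).
e = (38.894 − 38.18) − (111.22863 − 107.20944) / 3.377 = −0.476 km.

−0.476 km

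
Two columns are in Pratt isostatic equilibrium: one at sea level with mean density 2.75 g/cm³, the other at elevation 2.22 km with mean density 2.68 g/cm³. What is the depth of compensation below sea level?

85 km

ρ_ref D = ρ (D + h) → D (ρ_ref − ρ) = ρ h.
D = ρ h/(ρ_ref − ρ) = 2.68 × 2.22 km/(2.75 − 2.68) = 85 km.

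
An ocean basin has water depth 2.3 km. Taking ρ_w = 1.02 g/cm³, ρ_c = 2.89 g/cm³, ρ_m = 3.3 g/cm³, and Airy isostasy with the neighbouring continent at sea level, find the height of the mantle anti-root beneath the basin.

Balancing pressure at the compensation depth: replacing crust with seawater at the top is compensated by replacing crust with mantle at the base: d (ρ_c − ρ_w) = a (ρ_m − ρ_c).
a = d (ρ_c − ρ_w)/(ρ_m − ρ_c) = 2.3 km × 1.87/0.41 = 10.5 km.

10.5 km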